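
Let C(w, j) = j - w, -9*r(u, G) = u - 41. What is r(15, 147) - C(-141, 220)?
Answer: -3223/9 ≈ -358.11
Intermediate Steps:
r(u, G) = 41/9 - u/9 (r(u, G) = -(u - 41)/9 = -(-41 + u)/9 = 41/9 - u/9)
r(15, 147) - C(-141, 220) = (41/9 - 1/9*15) - (220 - 1*(-141)) = (41/9 - 5/3) - (220 + 141) = 26/9 - 1*361 = 26/9 - 361 = -3223/9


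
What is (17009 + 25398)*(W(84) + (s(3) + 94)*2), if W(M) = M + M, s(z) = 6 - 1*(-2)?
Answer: 15775404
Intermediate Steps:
s(z) = 8 (s(z) = 6 + 2 = 8)
W(M) = 2*M
(17009 + 25398)*(W(84) + (s(3) + 94)*2) = (17009 + 25398)*(2*84 + (8 + 94)*2) = 42407*(168 + 102*2) = 42407*(168 + 204) = 42407*372 = 15775404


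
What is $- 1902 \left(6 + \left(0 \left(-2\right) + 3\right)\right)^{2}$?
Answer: $-154062$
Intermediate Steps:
$- 1902 \left(6 + \left(0 \left(-2\right) + 3\right)\right)^{2} = - 1902 \left(6 + \left(0 + 3\right)\right)^{2} = - 1902 \left(6 + 3\right)^{2} = - 1902 \cdot 9^{2} = \left(-1902\right) 81 = -154062$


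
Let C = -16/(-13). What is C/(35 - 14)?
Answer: 16/273 ≈ 0.058608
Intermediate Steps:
C = 16/13 (C = -16*(-1/13) = 16/13 ≈ 1.2308)
C/(35 - 14) = (16/13)/(35 - 14) = (16/13)/21 = (1/21)*(16/13) = 16/273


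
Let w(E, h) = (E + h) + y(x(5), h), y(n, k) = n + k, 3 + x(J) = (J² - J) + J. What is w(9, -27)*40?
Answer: -920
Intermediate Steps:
x(J) = -3 + J² (x(J) = -3 + ((J² - J) + J) = -3 + J²)
y(n, k) = k + n
w(E, h) = 22 + E + 2*h (w(E, h) = (E + h) + (h + (-3 + 5²)) = (E + h) + (h + (-3 + 25)) = (E + h) + (h + 22) = (E + h) + (22 + h) = 22 + E + 2*h)
w(9, -27)*40 = (22 + 9 + 2*(-27))*40 = (22 + 9 - 54)*40 = -23*40 = -920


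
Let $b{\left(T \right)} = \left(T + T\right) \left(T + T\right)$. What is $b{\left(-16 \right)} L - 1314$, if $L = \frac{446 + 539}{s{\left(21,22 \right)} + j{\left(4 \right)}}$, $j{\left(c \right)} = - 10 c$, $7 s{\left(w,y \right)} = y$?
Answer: $- \frac{3699746}{129} \approx -28680.0$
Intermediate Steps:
$s{\left(w,y \right)} = \frac{y}{7}$
$b{\left(T \right)} = 4 T^{2}$ ($b{\left(T \right)} = 2 T 2 T = 4 T^{2}$)
$L = - \frac{6895}{258}$ ($L = \frac{446 + 539}{\frac{1}{7} \cdot 22 - 40} = \frac{985}{\frac{22}{7} - 40} = \frac{985}{- \frac{258}{7}} = 985 \left(- \frac{7}{258}\right) = - \frac{6895}{258} \approx -26.725$)
$b{\left(-16 \right)} L - 1314 = 4 \left(-16\right)^{2} \left(- \frac{6895}{258}\right) - 1314 = 4 \cdot 256 \left(- \frac{6895}{258}\right) - 1314 = 1024 \left(- \frac{6895}{258}\right) - 1314 = - \frac{3530240}{129} - 1314 = - \frac{3699746}{129}$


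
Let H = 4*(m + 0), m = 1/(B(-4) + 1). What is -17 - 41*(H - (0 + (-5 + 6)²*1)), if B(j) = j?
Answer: 236/3 ≈ 78.667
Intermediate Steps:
m = -⅓ (m = 1/(-4 + 1) = 1/(-3) = -⅓ ≈ -0.33333)
H = -4/3 (H = 4*(-⅓ + 0) = 4*(-⅓) = -4/3 ≈ -1.3333)
-17 - 41*(H - (0 + (-5 + 6)²*1)) = -17 - 41*(-4/3 - (0 + (-5 + 6)²*1)) = -17 - 41*(-4/3 - (0 + 1²*1)) = -17 - 41*(-4/3 - (0 + 1*1)) = -17 - 41*(-4/3 - (0 + 1)) = -17 - 41*(-4/3 - 1*1) = -17 - 41*(-4/3 - 1) = -17 - 41*(-7/3) = -17 + 287/3 = 236/3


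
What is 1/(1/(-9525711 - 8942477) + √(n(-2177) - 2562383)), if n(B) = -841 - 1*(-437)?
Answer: -18468188/874099931237385959729 - 341073968003344*I*√2562787/874099931237385959729 ≈ -2.1128e-14 - 0.00062466*I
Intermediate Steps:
n(B) = -404 (n(B) = -841 + 437 = -404)
1/(1/(-9525711 - 8942477) + √(n(-2177) - 2562383)) = 1/(1/(-9525711 - 8942477) + √(-404 - 2562383)) = 1/(1/(-18468188) + √(-2562787)) = 1/(-1/18468188 + I*√2562787)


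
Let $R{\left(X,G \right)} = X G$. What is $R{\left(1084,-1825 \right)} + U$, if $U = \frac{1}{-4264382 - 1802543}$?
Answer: $- \frac{12002197727501}{6066925} \approx -1.9783 \cdot 10^{6}$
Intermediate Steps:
$R{\left(X,G \right)} = G X$
$U = - \frac{1}{6066925}$ ($U = \frac{1}{-6066925} = - \frac{1}{6066925} \approx -1.6483 \cdot 10^{-7}$)
$R{\left(1084,-1825 \right)} + U = \left(-1825\right) 1084 - \frac{1}{6066925} = -1978300 - \frac{1}{6066925} = - \frac{12002197727501}{6066925}$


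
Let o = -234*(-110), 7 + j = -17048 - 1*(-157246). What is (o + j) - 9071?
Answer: 156860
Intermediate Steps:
j = 140191 (j = -7 + (-17048 - 1*(-157246)) = -7 + (-17048 + 157246) = -7 + 140198 = 140191)
o = 25740
(o + j) - 9071 = (25740 + 140191) - 9071 = 165931 - 9071 = 156860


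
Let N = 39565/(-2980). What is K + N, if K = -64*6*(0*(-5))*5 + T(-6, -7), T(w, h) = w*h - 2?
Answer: 15927/596 ≈ 26.723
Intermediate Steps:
T(w, h) = -2 + h*w (T(w, h) = h*w - 2 = -2 + h*w)
N = -7913/596 (N = 39565*(-1/2980) = -7913/596 ≈ -13.277)
K = 40 (K = -64*6*(0*(-5))*5 + (-2 - 7*(-6)) = -64*6*0*5 + (-2 + 42) = -0*5 + 40 = -64*0 + 40 = 0 + 40 = 40)
K + N = 40 - 7913/596 = 15927/596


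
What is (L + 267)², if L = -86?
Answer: 32761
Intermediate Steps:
(L + 267)² = (-86 + 267)² = 181² = 32761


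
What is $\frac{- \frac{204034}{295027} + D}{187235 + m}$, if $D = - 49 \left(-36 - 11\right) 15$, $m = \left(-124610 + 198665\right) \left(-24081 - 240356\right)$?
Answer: $- \frac{10191503681}{5777423698759600} \approx -1.764 \cdot 10^{-6}$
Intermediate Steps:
$m = -19582882035$ ($m = 74055 \left(-264437\right) = -19582882035$)
$D = 34545$ ($D = \left(-49\right) \left(-47\right) 15 = 2303 \cdot 15 = 34545$)
$\frac{- \frac{204034}{295027} + D}{187235 + m} = \frac{- \frac{204034}{295027} + 34545}{187235 - 19582882035} = \frac{\left(-204034\right) \frac{1}{295027} + 34545}{-19582694800} = \left(- \frac{204034}{295027} + 34545\right) \left(- \frac{1}{19582694800}\right) = \frac{10191503681}{295027} \left(- \frac{1}{19582694800}\right) = - \frac{10191503681}{5777423698759600}$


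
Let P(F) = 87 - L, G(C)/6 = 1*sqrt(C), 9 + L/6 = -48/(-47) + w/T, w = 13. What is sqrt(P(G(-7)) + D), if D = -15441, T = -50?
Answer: I*sqrt(845194749)/235 ≈ 123.71*I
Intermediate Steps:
L = -58083/1175 (L = -54 + 6*(-48/(-47) + 13/(-50)) = -54 + 6*(-48*(-1/47) + 13*(-1/50)) = -54 + 6*(48/47 - 13/50) = -54 + 6*(1789/2350) = -54 + 5367/1175 = -58083/1175 ≈ -49.432)
G(C) = 6*sqrt(C) (G(C) = 6*(1*sqrt(C)) = 6*sqrt(C))
P(F) = 160308/1175 (P(F) = 87 - 1*(-58083/1175) = 87 + 58083/1175 = 160308/1175)
sqrt(P(G(-7)) + D) = sqrt(160308/1175 - 15441) = sqrt(-17982867/1175) = I*sqrt(845194749)/235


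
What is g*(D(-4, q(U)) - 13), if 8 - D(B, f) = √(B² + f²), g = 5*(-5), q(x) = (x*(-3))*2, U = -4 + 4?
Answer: 225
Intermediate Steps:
U = 0
q(x) = -6*x (q(x) = -3*x*2 = -6*x)
g = -25
D(B, f) = 8 - √(B² + f²)
g*(D(-4, q(U)) - 13) = -25*((8 - √((-4)² + (-6*0)²)) - 13) = -25*((8 - √(16 + 0²)) - 13) = -25*((8 - √(16 + 0)) - 13) = -25*((8 - √16) - 13) = -25*((8 - 1*4) - 13) = -25*((8 - 4) - 13) = -25*(4 - 13) = -25*(-9) = 225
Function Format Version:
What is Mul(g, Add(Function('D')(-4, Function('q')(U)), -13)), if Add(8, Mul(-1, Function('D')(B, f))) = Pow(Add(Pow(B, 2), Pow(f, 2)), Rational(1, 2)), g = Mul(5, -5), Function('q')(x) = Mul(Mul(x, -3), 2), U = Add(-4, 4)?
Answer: 225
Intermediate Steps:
U = 0
Function('q')(x) = Mul(-6, x) (Function('q')(x) = Mul(Mul(-3, x), 2) = Mul(-6, x))
g = -25
Function('D')(B, f) = Add(8, Mul(-1, Pow(Add(Pow(B, 2), Pow(f, 2)), Rational(1, 2))))
Mul(g, Add(Function('D')(-4, Function('q')(U)), -13)) = Mul(-25, Add(Add(8, Mul(-1, Pow(Add(Pow(-4, 2), Pow(Mul(-6, 0), 2)), Rational(1, 2)))), -13)) = Mul(-25, Add(Add(8, Mul(-1, Pow(Add(16, Pow(0, 2)), Rational(1, 2)))), -13)) = Mul(-25, Add(Add(8, Mul(-1, Pow(Add(16, 0), Rational(1, 2)))), -13)) = Mul(-25, Add(Add(8, Mul(-1, Pow(16, Rational(1, 2)))), -13)) = Mul(-25, Add(Add(8, Mul(-1, 4)), -13)) = Mul(-25, Add(Add(8, -4), -13)) = Mul(-25, Add(4, -13)) = Mul(-25, -9) = 225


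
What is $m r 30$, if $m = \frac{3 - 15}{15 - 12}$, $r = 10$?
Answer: $-1200$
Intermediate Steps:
$m = -4$ ($m = - \frac{12}{3} = \left(-12\right) \frac{1}{3} = -4$)
$m r 30 = \left(-4\right) 10 \cdot 30 = \left(-40\right) 30 = -1200$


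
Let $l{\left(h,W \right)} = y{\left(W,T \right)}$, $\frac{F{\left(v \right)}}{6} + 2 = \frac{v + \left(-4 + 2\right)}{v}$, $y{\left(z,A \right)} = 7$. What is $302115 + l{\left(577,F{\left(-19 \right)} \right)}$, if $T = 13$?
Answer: $302122$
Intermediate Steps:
$F{\left(v \right)} = -12 + \frac{6 \left(-2 + v\right)}{v}$ ($F{\left(v \right)} = -12 + 6 \frac{v + \left(-4 + 2\right)}{v} = -12 + 6 \frac{v - 2}{v} = -12 + 6 \frac{-2 + v}{v} = -12 + \frac{6 \left(-2 + v\right)}{v}$)
$l{\left(h,W \right)} = 7$
$302115 + l{\left(577,F{\left(-19 \right)} \right)} = 302115 + 7 = 302122$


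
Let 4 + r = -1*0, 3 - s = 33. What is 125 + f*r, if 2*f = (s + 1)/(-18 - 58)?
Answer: 4721/38 ≈ 124.24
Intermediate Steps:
s = -30 (s = 3 - 1*33 = 3 - 33 = -30)
f = 29/152 (f = ((-30 + 1)/(-18 - 58))/2 = (-29/(-76))/2 = (-29*(-1/76))/2 = (1/2)*(29/76) = 29/152 ≈ 0.19079)
r = -4 (r = -4 - 1*0 = -4 + 0 = -4)
125 + f*r = 125 + (29/152)*(-4) = 125 - 29/38 = 4721/38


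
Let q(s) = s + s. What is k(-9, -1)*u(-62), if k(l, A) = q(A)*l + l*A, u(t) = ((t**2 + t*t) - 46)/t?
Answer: -103167/31 ≈ -3328.0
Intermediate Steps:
q(s) = 2*s
u(t) = (-46 + 2*t**2)/t (u(t) = ((t**2 + t**2) - 46)/t = (2*t**2 - 46)/t = (-46 + 2*t**2)/t)
k(l, A) = 3*A*l (k(l, A) = (2*A)*l + l*A = 2*A*l + A*l = 3*A*l)
k(-9, -1)*u(-62) = (3*(-1)*(-9))*(-46/(-62) + 2*(-62)) = 27*(-46*(-1/62) - 124) = 27*(23/31 - 124) = 27*(-3821/31) = -103167/31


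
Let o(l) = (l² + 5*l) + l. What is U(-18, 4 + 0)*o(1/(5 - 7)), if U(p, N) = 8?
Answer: -22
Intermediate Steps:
o(l) = l² + 6*l
U(-18, 4 + 0)*o(1/(5 - 7)) = 8*((6 + 1/(5 - 7))/(5 - 7)) = 8*((6 + 1/(-2))/(-2)) = 8*(-(6 - ½)/2) = 8*(-½*11/2) = 8*(-11/4) = -22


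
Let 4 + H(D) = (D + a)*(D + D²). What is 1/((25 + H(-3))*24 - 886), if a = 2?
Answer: -1/526 ≈ -0.0019011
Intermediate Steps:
H(D) = -4 + (2 + D)*(D + D²) (H(D) = -4 + (D + 2)*(D + D²) = -4 + (2 + D)*(D + D²))
1/((25 + H(-3))*24 - 886) = 1/((25 + (-4 + (-3)³ + 2*(-3) + 3*(-3)²))*24 - 886) = 1/((25 + (-4 - 27 - 6 + 3*9))*24 - 886) = 1/((25 + (-4 - 27 - 6 + 27))*24 - 886) = 1/((25 - 10)*24 - 886) = 1/(15*24 - 886) = 1/(360 - 886) = 1/(-526) = -1/526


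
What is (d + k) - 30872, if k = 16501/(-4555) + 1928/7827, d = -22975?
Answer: -1919872807582/35651985 ≈ -53850.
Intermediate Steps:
k = -120371287/35651985 (k = 16501*(-1/4555) + 1928*(1/7827) = -16501/4555 + 1928/7827 = -120371287/35651985 ≈ -3.3763)
(d + k) - 30872 = (-22975 - 120371287/35651985) - 30872 = -819224726662/35651985 - 30872 = -1919872807582/35651985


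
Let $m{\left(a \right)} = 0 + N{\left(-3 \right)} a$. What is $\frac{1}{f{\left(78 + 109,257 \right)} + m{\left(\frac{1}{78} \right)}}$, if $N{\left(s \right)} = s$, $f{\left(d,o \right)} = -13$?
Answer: $- \frac{26}{339} \approx -0.076696$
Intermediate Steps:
$m{\left(a \right)} = - 3 a$ ($m{\left(a \right)} = 0 - 3 a = - 3 a$)
$\frac{1}{f{\left(78 + 109,257 \right)} + m{\left(\frac{1}{78} \right)}} = \frac{1}{-13 - \frac{3}{78}} = \frac{1}{-13 - \frac{1}{26}} = \frac{1}{- \frac{339}{26}} = - \frac{26}{339}$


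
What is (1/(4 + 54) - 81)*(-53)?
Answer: 248941/58 ≈ 4292.1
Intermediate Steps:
(1/(4 + 54) - 81)*(-53) = (1/58 - 81)*(-53) = -4697/58*(-53) = 248941/58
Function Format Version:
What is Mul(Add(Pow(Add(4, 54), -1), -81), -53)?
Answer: Rational(248941, 58) ≈ 4292.1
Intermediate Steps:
Mul(Add(Pow(Add(4, 54), -1), -81), -53) = Mul(Add(Pow(58, -1), -81), -53) = Mul(Add(Rational(1, 58), -81), -53) = Mul(Rational(-4697, 58), -53) = Rational(248941, 58)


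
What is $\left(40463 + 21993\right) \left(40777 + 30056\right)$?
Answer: $4423945848$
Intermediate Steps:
$\left(40463 + 21993\right) \left(40777 + 30056\right) = 62456 \cdot 70833 = 4423945848$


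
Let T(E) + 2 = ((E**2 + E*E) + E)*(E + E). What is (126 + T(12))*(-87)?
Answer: -637188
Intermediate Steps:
T(E) = -2 + 2*E*(E + 2*E**2) (T(E) = -2 + ((E**2 + E*E) + E)*(E + E) = -2 + ((E**2 + E**2) + E)*(2*E) = -2 + (2*E**2 + E)*(2*E) = -2 + (E + 2*E**2)*(2*E) = -2 + 2*E*(E + 2*E**2))
(126 + T(12))*(-87) = (126 + (-2 + 2*12**2 + 4*12**3))*(-87) = (126 + (-2 + 2*144 + 4*1728))*(-87) = (126 + (-2 + 288 + 6912))*(-87) = (126 + 7198)*(-87) = 7324*(-87) = -637188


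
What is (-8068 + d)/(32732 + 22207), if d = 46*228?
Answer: 2420/54939 ≈ 0.044049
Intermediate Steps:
d = 10488
(-8068 + d)/(32732 + 22207) = (-8068 + 10488)/(32732 + 22207) = 2420/54939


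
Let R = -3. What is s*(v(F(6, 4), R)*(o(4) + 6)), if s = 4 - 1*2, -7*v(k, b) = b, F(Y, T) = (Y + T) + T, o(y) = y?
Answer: 60/7 ≈ 8.5714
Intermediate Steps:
F(Y, T) = Y + 2*T (F(Y, T) = (T + Y) + T = Y + 2*T)
v(k, b) = -b/7
s = 2 (s = 4 - 2 = 2)
s*(v(F(6, 4), R)*(o(4) + 6)) = 2*((-⅐*(-3))*(4 + 6)) = 2*((3/7)*10) = 2*(30/7) = 60/7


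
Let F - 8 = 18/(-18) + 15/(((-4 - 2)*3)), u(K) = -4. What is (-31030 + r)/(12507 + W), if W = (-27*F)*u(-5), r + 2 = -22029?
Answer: -17687/4391 ≈ -4.0280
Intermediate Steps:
r = -22031 (r = -2 - 22029 = -22031)
F = 37/6 (F = 8 + (18/(-18) + 15/(((-4 - 2)*3))) = 8 + (18*(-1/18) + 15/((-6*3))) = 8 + (-1 + 15/(-18)) = 8 + (-1 + 15*(-1/18)) = 8 + (-1 - ⅚) = 8 - 11/6 = 37/6 ≈ 6.1667)
W = 666 (W = -27*37/6*(-4) = -333/2*(-4) = 666)
(-31030 + r)/(12507 + W) = (-31030 - 22031)/(12507 + 666) = -53061/13173 = -53061*1/13173 = -17687/4391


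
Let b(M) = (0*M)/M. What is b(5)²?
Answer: 0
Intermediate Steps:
b(M) = 0 (b(M) = 0/M = 0)
b(5)² = 0² = 0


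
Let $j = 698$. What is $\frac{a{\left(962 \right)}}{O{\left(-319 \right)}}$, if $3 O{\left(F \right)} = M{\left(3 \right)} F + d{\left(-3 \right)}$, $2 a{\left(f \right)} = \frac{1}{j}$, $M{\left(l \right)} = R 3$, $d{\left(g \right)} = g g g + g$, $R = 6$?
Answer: $- \frac{1}{2685904} \approx -3.7231 \cdot 10^{-7}$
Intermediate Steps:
$d{\left(g \right)} = g + g^{3}$ ($d{\left(g \right)} = g^{2} g + g = g^{3} + g = g + g^{3}$)
$M{\left(l \right)} = 18$ ($M{\left(l \right)} = 6 \cdot 3 = 18$)
$a{\left(f \right)} = \frac{1}{1396}$ ($a{\left(f \right)} = \frac{1}{2 \cdot 698} = \frac{1}{2} \cdot \frac{1}{698} = \frac{1}{1396}$)
$O{\left(F \right)} = -10 + 6 F$ ($O{\left(F \right)} = \frac{18 F + \left(-3 + \left(-3\right)^{3}\right)}{3} = \frac{18 F - 30}{3} = \frac{-30 + 18 F}{3} = -10 + 6 F$)
$\frac{a{\left(962 \right)}}{O{\left(-319 \right)}} = \frac{1}{1396 \left(-10 + 6 \left(-319\right)\right)} = \frac{1}{1396 \left(-10 - 1914\right)} = \frac{1}{1396 \left(-1924\right)} = \frac{1}{1396} \left(- \frac{1}{1924}\right) = - \frac{1}{2685904}$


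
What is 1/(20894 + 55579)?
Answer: 1/76473 ≈ 1.3077e-5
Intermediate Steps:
1/(20894 + 55579) = 1/76473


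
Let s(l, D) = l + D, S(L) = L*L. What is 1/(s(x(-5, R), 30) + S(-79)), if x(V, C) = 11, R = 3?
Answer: 1/6282 ≈ 0.00015918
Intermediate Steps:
S(L) = L²
s(l, D) = D + l
1/(s(x(-5, R), 30) + S(-79)) = 1/((30 + 11) + (-79)²) = 1/(41 + 6241) = 1/6282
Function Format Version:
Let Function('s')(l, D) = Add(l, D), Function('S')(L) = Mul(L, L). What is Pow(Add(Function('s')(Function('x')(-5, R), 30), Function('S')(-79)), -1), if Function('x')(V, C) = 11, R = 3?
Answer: Rational(1, 6282) ≈ 0.00015918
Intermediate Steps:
Function('S')(L) = Pow(L, 2)
Function('s')(l, D) = Add(D, l)
Pow(Add(Function('s')(Function('x')(-5, R), 30), Function('S')(-79)), -1) = Pow(Add(Add(30, 11), Pow(-79, 2)), -1) = Pow(Add(41, 6241), -1) = Pow(6282, -1) = Rational(1, 6282)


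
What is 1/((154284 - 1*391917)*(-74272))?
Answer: 1/17649478176 ≈ 5.6659e-11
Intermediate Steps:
1/((154284 - 1*391917)*(-74272)) = -1/74272/(154284 - 391917) = -1/74272/(-237633) = -1/237633*(-1/74272) = 1/17649478176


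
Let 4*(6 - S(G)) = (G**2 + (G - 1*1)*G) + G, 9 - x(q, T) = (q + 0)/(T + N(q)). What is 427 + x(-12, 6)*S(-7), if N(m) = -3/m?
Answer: 11249/50 ≈ 224.98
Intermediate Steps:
x(q, T) = 9 - q/(T - 3/q) (x(q, T) = 9 - (q + 0)/(T - 3/q) = 9 - q/(T - 3/q))
S(G) = 6 - G/4 - G**2/4 - G*(-1 + G)/4 (S(G) = 6 - ((G**2 + (G - 1*1)*G) + G)/4 = 6 - ((G**2 + (G - 1)*G) + G)/4 = 6 - ((G**2 + (-1 + G)*G) + G)/4 = 6 - ((G**2 + G*(-1 + G)) + G)/4 = 6 - (G + G**2 + G*(-1 + G))/4 = 6 + (-G/4 - G**2/4 - G*(-1 + G)/4) = 6 - G/4 - G**2/4 - G*(-1 + G)/4)
427 + x(-12, 6)*S(-7) = 427 + ((-27 - 12*(-1*(-12) + 9*6))/(-3 + 6*(-12)))*(6 - 1/2*(-7)**2) = 427 + ((-27 - 12*(12 + 54))/(-3 - 72))*(6 - 1/2*49) = 427 + ((-27 - 12*66)/(-75))*(6 - 49/2) = 427 - (-27 - 792)/75*(-37/2) = 427 - 1/75*(-819)*(-37/2) = 427 + (273/25)*(-37/2) = 427 - 10101/50 = 11249/50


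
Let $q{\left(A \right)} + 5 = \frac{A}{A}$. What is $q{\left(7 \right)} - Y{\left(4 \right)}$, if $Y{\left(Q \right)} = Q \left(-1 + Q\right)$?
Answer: $-16$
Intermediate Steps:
$q{\left(A \right)} = -4$ ($q{\left(A \right)} = -5 + \frac{A}{A} = -5 + 1 = -4$)
$q{\left(7 \right)} - Y{\left(4 \right)} = -4 - 4 \left(-1 + 4\right) = -4 - 4 \cdot 3 = -4 - 12 = -16$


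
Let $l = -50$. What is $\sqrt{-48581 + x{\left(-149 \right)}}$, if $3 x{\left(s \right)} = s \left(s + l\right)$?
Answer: $\frac{2 i \sqrt{87069}}{3} \approx 196.72 i$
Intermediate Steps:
$x{\left(s \right)} = \frac{s \left(-50 + s\right)}{3}$ ($x{\left(s \right)} = \frac{s \left(s - 50\right)}{3} = \frac{s \left(-50 + s\right)}{3}$)
$\sqrt{-48581 + x{\left(-149 \right)}} = \sqrt{-48581 + \frac{1}{3} \left(-149\right) \left(-50 - 149\right)} = \sqrt{-48581 + \frac{1}{3} \left(-149\right) \left(-199\right)} = \sqrt{-48581 + \frac{29651}{3}} = \sqrt{- \frac{116092}{3}} = \frac{2 i \sqrt{87069}}{3}$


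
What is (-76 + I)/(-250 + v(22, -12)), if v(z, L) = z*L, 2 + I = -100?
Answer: 89/257 ≈ 0.34630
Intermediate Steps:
I = -102 (I = -2 - 100 = -102)
v(z, L) = L*z
(-76 + I)/(-250 + v(22, -12)) = (-76 - 102)/(-250 - 12*22) = -178/(-250 - 264) = -178/(-514) = -178*(-1/514) = 89/257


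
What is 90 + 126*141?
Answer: 17856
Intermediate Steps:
90 + 126*141 = 90 + 17766 = 17856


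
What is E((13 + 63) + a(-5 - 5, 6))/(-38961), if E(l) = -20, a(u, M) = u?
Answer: 20/38961 ≈ 0.00051333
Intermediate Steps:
E((13 + 63) + a(-5 - 5, 6))/(-38961) = -20/(-38961) = -20*(-1/38961) = 20/38961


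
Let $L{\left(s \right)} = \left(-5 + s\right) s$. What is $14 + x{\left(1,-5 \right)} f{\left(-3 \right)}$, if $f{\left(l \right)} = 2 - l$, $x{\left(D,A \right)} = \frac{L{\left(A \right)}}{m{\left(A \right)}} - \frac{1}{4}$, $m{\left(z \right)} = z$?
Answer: $- \frac{149}{4} \approx -37.25$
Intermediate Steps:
$L{\left(s \right)} = s \left(-5 + s\right)$
$x{\left(D,A \right)} = - \frac{21}{4} + A$ ($x{\left(D,A \right)} = \frac{A \left(-5 + A\right)}{A} - \frac{1}{4} = \left(-5 + A\right) - \frac{1}{4} = - \frac{21}{4} + A$)
$14 + x{\left(1,-5 \right)} f{\left(-3 \right)} = 14 + \left(- \frac{21}{4} - 5\right) \left(2 - -3\right) = 14 - \frac{41 \left(2 + 3\right)}{4} = 14 - \frac{205}{4} = - \frac{149}{4}$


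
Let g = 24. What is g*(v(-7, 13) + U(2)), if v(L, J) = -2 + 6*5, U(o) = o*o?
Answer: 768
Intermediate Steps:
U(o) = o²
v(L, J) = 28 (v(L, J) = -2 + 30 = 28)
g*(v(-7, 13) + U(2)) = 24*(28 + 2²) = 24*(28 + 4) = 24*32 = 768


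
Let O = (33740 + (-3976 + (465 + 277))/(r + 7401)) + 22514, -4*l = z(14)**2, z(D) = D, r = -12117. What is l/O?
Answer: -38514/44216183 ≈ -0.00087104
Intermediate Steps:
l = -49 (l = -1/4*14**2 = -1/4*196 = -49)
O = 44216183/786 (O = (33740 + (-3976 + (465 + 277))/(-12117 + 7401)) + 22514 = (33740 + (-3976 + 742)/(-4716)) + 22514 = (33740 - 3234*(-1/4716)) + 22514 = (33740 + 539/786) + 22514 = 26520179/786 + 22514 = 44216183/786 ≈ 56255.)
l/O = -49/44216183/786 = -49*786/44216183 = -38514/44216183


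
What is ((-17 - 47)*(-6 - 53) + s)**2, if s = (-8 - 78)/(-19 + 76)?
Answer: 46287801316/3249 ≈ 1.4247e+7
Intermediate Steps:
s = -86/57 ≈ -1.5088
((-17 - 47)*(-6 - 53) + s)**2 = ((-17 - 47)*(-6 - 53) - 86/57)**2 = (-64*(-59) - 86/57)**2 = (3776 - 86/57)**2 = (215146/57)**2 = 46287801316/3249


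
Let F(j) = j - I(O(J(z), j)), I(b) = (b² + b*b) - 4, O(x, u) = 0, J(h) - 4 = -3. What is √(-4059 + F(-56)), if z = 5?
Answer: I*√4111 ≈ 64.117*I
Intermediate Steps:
J(h) = 1 (J(h) = 4 - 3 = 1)
I(b) = -4 + 2*b² (I(b) = (b² + b²) - 4 = 2*b² - 4 = -4 + 2*b²)
F(j) = 4 + j (F(j) = j - (-4 + 2*0²) = j - (-4 + 2*0) = j - (-4 + 0) = j - 1*(-4) = j + 4 = 4 + j)
√(-4059 + F(-56)) = √(-4059 + (4 - 56)) = √(-4059 - 52) = √(-4111) = I*√4111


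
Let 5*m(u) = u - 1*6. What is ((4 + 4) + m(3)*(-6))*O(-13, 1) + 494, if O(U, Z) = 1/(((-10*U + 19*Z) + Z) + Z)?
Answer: 373028/755 ≈ 494.08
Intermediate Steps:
m(u) = -6/5 + u/5 (m(u) = (u - 1*6)/5 = (u - 6)/5 = (-6 + u)/5 = -6/5 + u/5)
O(U, Z) = 1/(-10*U + 21*Z) (O(U, Z) = 1/((-10*U + 20*Z) + Z) = 1/(-10*U + 21*Z))
((4 + 4) + m(3)*(-6))*O(-13, 1) + 494 = ((4 + 4) + (-6/5 + (⅕)*3)*(-6))*(-1/(-21*1 + 10*(-13))) + 494 = (8 + (-6/5 + ⅗)*(-6))*(-1/(-21 - 130)) + 494 = (8 - ⅗*(-6))*(-1/(-151)) + 494 = (8 + 18/5)*(-1*(-1/151)) + 494 = (58/5)*(1/151) + 494 = 58/755 + 494 = 373028/755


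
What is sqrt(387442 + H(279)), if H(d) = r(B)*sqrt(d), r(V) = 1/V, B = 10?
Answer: sqrt(38744200 + 30*sqrt(31))/10 ≈ 622.45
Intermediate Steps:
H(d) = sqrt(d)/10
sqrt(387442 + H(279)) = sqrt(387442 + sqrt(279)/10) = sqrt(387442 + (3*sqrt(31))/10) = sqrt(387442 + 3*sqrt(31)/10)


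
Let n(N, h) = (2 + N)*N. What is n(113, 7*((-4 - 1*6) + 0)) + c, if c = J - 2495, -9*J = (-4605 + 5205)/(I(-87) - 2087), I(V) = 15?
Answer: 8158525/777 ≈ 10500.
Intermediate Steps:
J = 25/777 (J = -(-4605 + 5205)/(9*(15 - 2087)) = -200/(3*(-2072)) = -200*(-1)/(3*2072) = -1/9*(-75/259) = 25/777 ≈ 0.032175)
c = -1938590/777 (c = 25/777 - 2495 = -1938590/777 ≈ -2495.0)
n(N, h) = N*(2 + N)
n(113, 7*((-4 - 1*6) + 0)) + c = 113*(2 + 113) - 1938590/777 = 113*115 - 1938590/777 = 12995 - 1938590/777 = 8158525/777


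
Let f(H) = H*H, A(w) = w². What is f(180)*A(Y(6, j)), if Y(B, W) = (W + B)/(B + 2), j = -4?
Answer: 2025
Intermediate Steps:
Y(B, W) = (B + W)/(2 + B)
f(H) = H²
f(180)*A(Y(6, j)) = 180²*((6 - 4)/(2 + 6))² = 32400*(2/8)² = 32400*((⅛)*2)² = 32400*(¼)² = 32400*(1/16) = 2025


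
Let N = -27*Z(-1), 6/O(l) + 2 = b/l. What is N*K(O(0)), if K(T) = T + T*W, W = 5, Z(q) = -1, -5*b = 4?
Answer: 0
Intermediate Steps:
b = -⅘ (b = -⅕*4 = -⅘ ≈ -0.80000)
O(l) = 6/(-2 - 4/(5*l))
N = 27 (N = -27*(-1) = 27)
K(T) = 6*T (K(T) = T + T*5 = T + 5*T = 6*T)
N*K(O(0)) = 27*(6*(-15*0/(2 + 5*0))) = 27*(6*(-15*0/(2 + 0))) = 27*(6*(-15*0/2)) = 27*(6*(-15*0*½)) = 27*(6*0) = 27*0 = 0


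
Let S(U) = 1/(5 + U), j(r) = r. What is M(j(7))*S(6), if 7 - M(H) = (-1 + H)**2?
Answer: -29/11 ≈ -2.6364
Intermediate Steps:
M(H) = 7 - (-1 + H)**2
M(j(7))*S(6) = (7 - (-1 + 7)**2)/(5 + 6) = (7 - 1*6**2)/11 = (7 - 1*36)*(1/11) = (7 - 36)*(1/11) = -29*1/11 = -29/11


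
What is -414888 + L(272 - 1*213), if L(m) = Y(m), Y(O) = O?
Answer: -414829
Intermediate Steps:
L(m) = m
-414888 + L(272 - 1*213) = -414888 + (272 - 1*213) = -414888 + (272 - 213) = -414888 + 59 = -414829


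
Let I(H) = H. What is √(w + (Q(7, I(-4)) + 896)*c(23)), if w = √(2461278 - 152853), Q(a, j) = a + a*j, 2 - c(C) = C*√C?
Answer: √(1750 - 20125*√23 + 5*√92337) ≈ 305.36*I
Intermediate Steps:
c(C) = 2 - C^(3/2) (c(C) = 2 - C*√C = 2 - C^(3/2))
w = 5*√92337 (w = √2308425 = 5*√92337 ≈ 1519.3)
√(w + (Q(7, I(-4)) + 896)*c(23)) = √(5*√92337 + (7*(1 - 4) + 896)*(2 - 23^(3/2))) = √(5*√92337 + (7*(-3) + 896)*(2 - 23*√23)) = √(5*√92337 + (-21 + 896)*(2 - 23*√23)) = √(5*√92337 + 875*(2 - 23*√23)) = √(5*√92337 + (1750 - 20125*√23)) = √(1750 - 20125*√23 + 5*√92337)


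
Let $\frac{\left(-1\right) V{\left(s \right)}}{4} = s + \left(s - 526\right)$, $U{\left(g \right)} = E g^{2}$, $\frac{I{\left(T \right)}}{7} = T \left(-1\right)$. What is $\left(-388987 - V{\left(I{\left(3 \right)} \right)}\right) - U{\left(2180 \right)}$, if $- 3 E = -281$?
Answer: $- \frac{1336598177}{3} \approx -4.4553 \cdot 10^{8}$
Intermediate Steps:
$E = \frac{281}{3}$ ($E = \left(- \frac{1}{3}\right) \left(-281\right) = \frac{281}{3} \approx 93.667$)
$I{\left(T \right)} = - 7 T$ ($I{\left(T \right)} = 7 T \left(-1\right) = 7 \left(- T\right) = - 7 T$)
$U{\left(g \right)} = \frac{281 g^{2}}{3}$
$V{\left(s \right)} = 2104 - 8 s$ ($V{\left(s \right)} = - 4 \left(s + \left(s - 526\right)\right) = - 4 \left(s + \left(-526 + s\right)\right) = - 4 \left(-526 + 2 s\right) = 2104 - 8 s$)
$\left(-388987 - V{\left(I{\left(3 \right)} \right)}\right) - U{\left(2180 \right)} = \left(-388987 - \left(2104 - 8 \left(\left(-7\right) 3\right)\right)\right) - \frac{281 \cdot 2180^{2}}{3} = \left(-388987 - \left(2104 - -168\right)\right) - \frac{281}{3} \cdot 4752400 = \left(-388987 - \left(2104 + 168\right)\right) - \frac{1335424400}{3} = \left(-388987 - 2272\right) - \frac{1335424400}{3} = -391259 - \frac{1335424400}{3} = - \frac{1336598177}{3}$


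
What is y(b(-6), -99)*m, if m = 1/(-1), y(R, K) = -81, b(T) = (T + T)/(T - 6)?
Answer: 81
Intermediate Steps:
b(T) = 2*T/(-6 + T) (b(T) = (2*T)/(-6 + T) = 2*T/(-6 + T))
m = -1
y(b(-6), -99)*m = -81*(-1) = 81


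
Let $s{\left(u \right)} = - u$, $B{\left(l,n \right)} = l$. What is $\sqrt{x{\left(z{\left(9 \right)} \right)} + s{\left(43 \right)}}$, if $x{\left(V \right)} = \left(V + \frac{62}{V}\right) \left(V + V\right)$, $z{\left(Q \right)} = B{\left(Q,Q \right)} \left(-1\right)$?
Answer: $9 \sqrt{3} \approx 15.588$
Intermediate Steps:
$z{\left(Q \right)} = - Q$ ($z{\left(Q \right)} = Q \left(-1\right) = - Q$)
$x{\left(V \right)} = 2 V \left(V + \frac{62}{V}\right)$ ($x{\left(V \right)} = \left(V + \frac{62}{V}\right) 2 V = 2 V \left(V + \frac{62}{V}\right)$)
$\sqrt{x{\left(z{\left(9 \right)} \right)} + s{\left(43 \right)}} = \sqrt{\left(124 + 2 \left(\left(-1\right) 9\right)^{2}\right) - 43} = \sqrt{\left(124 + 2 \left(-9\right)^{2}\right) - 43} = \sqrt{\left(124 + 2 \cdot 81\right) - 43} = \sqrt{\left(124 + 162\right) - 43} = \sqrt{286 - 43} = \sqrt{243} = 9 \sqrt{3}$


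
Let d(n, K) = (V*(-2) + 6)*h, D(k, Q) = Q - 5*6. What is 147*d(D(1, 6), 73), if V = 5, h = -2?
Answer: 1176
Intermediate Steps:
D(k, Q) = -30 + Q (D(k, Q) = Q - 30 = -30 + Q)
d(n, K) = 8 (d(n, K) = (5*(-2) + 6)*(-2) = (-10 + 6)*(-2) = -4*(-2) = 8)
147*d(D(1, 6), 73) = 147*8 = 1176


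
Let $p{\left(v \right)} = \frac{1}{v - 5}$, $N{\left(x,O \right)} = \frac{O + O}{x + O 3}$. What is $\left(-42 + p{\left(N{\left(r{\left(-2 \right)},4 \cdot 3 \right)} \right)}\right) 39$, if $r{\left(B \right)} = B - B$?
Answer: $-1647$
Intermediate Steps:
$r{\left(B \right)} = 0$
$N{\left(x,O \right)} = \frac{2 O}{x + 3 O}$
$p{\left(v \right)} = \frac{1}{-5 + v}$
$\left(-42 + p{\left(N{\left(r{\left(-2 \right)},4 \cdot 3 \right)} \right)}\right) 39 = \left(-42 + \frac{1}{-5 + \frac{2 \cdot 4 \cdot 3}{0 + 3 \cdot 4 \cdot 3}}\right) 39 = \left(-42 + \frac{1}{-5 + 2 \cdot 12 \frac{1}{0 + 3 \cdot 12}}\right) 39 = \left(-42 + \frac{1}{-5 + 2 \cdot 12 \frac{1}{0 + 36}}\right) 39 = \left(-42 + \frac{1}{-5 + 2 \cdot 12 \cdot \frac{1}{36}}\right) 39 = \left(-42 + \frac{1}{-5 + \frac{2}{3}}\right) 39 = \left(-42 + \frac{1}{- \frac{13}{3}}\right) 39 = \left(-42 - \frac{3}{13}\right) 39 = \left(- \frac{549}{13}\right) 39 = -1647$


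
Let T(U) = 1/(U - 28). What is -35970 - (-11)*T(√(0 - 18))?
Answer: -14424124/401 - 33*I*√2/802 ≈ -35970.0 - 0.058191*I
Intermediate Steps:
T(U) = 1/(-28 + U)
-35970 - (-11)*T(√(0 - 18)) = -35970 - (-11)/(-28 + √(0 - 18)) = -35970 - (-11)/(-28 + √(-18)) = -35970 - (-11)/(-28 + 3*I*√2) = -35970 + 11/(-28 + 3*I*√2)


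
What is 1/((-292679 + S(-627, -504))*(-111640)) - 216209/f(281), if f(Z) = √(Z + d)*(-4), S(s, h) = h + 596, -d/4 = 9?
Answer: 1/32664412680 + 30887*√5/20 ≈ 3453.3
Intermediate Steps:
d = -36 (d = -4*9 = -36)
S(s, h) = 596 + h
f(Z) = -4*√(-36 + Z) (f(Z) = √(Z - 36)*(-4) = √(-36 + Z)*(-4) = -4*√(-36 + Z))
1/((-292679 + S(-627, -504))*(-111640)) - 216209/f(281) = 1/((-292679 + (596 - 504))*(-111640)) - 216209*(-1/(4*√(-36 + 281))) = -1/111640/(-292679 + 92) - 216209*(-√5/140) = -1/111640/(-292587) - 216209*(-√5/140) = -1/292587*(-1/111640) - 216209*(-√5/140) = 1/32664412680 - (-30887)*√5/20 = 1/32664412680 + 30887*√5/20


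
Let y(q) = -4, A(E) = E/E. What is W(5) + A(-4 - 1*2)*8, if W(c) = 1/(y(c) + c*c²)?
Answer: 969/121 ≈ 8.0083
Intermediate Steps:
A(E) = 1
W(c) = 1/(-4 + c³) (W(c) = 1/(-4 + c*c²) = 1/(-4 + c³))
W(5) + A(-4 - 1*2)*8 = 1/(-4 + 5³) + 1*8 = 1/(-4 + 125) + 8 = 1/121 + 8 = 969/121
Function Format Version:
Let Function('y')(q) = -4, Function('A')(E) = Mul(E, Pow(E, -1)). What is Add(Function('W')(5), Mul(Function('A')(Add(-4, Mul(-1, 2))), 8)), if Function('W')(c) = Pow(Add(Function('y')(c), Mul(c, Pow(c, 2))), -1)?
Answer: Rational(969, 121) ≈ 8.0083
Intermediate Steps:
Function('A')(E) = 1
Function('W')(c) = Pow(Add(-4, Pow(c, 3)), -1) (Function('W')(c) = Pow(Add(-4, Mul(c, Pow(c, 2))), -1) = Pow(Add(-4, Pow(c, 3)), -1))
Add(Function('W')(5), Mul(Function('A')(Add(-4, Mul(-1, 2))), 8)) = Add(Pow(Add(-4, Pow(5, 3)), -1), Mul(1, 8)) = Add(Pow(Add(-4, 125), -1), 8) = Add(Pow(121, -1), 8) = Add(Rational(1, 121), 8) = Rational(969, 121)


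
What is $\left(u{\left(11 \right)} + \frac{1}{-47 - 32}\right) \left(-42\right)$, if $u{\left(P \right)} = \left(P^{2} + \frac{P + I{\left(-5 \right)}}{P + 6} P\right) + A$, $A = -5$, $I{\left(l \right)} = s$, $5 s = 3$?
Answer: $- \frac{34828794}{6715} \approx -5186.7$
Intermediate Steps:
$s = \frac{3}{5}$ ($s = \frac{1}{5} \cdot 3 = \frac{3}{5} \approx 0.6$)
$I{\left(l \right)} = \frac{3}{5}$
$u{\left(P \right)} = -5 + P^{2} + \frac{P \left(\frac{3}{5} + P\right)}{6 + P}$ ($u{\left(P \right)} = \left(P^{2} + \frac{P + \frac{3}{5}}{P + 6} P\right) - 5 = \left(P^{2} + \frac{\frac{3}{5} + P}{6 + P} P\right) - 5 = \left(P^{2} + \frac{P \left(\frac{3}{5} + P\right)}{6 + P}\right) - 5 = -5 + P^{2} + \frac{P \left(\frac{3}{5} + P\right)}{6 + P}$)
$\left(u{\left(11 \right)} + \frac{1}{-47 - 32}\right) \left(-42\right) = \left(\frac{-30 + 11^{3} + 7 \cdot 11^{2} - \frac{242}{5}}{6 + 11} + \frac{1}{-47 - 32}\right) \left(-42\right) = \left(\frac{-30 + 1331 + 7 \cdot 121 - \frac{242}{5}}{17} + \frac{1}{-79}\right) \left(-42\right) = \left(\frac{-30 + 1331 + 847 - \frac{242}{5}}{17} - \frac{1}{79}\right) \left(-42\right) = \left(\frac{1}{17} \cdot \frac{10498}{5} - \frac{1}{79}\right) \left(-42\right) = \left(\frac{10498}{85} - \frac{1}{79}\right) \left(-42\right) = \frac{829257}{6715} \left(-42\right) = - \frac{34828794}{6715}$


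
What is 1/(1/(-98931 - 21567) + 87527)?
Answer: 120498/10546828445 ≈ 1.1425e-5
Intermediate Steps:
1/(1/(-98931 - 21567) + 87527) = 1/(1/(-120498) + 87527) = 1/(-1/120498 + 87527) = 1/(10546828445/120498) = 120498/10546828445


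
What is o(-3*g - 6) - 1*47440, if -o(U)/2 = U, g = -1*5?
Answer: -47458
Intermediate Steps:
g = -5
o(U) = -2*U
o(-3*g - 6) - 1*47440 = -2*(-3*(-5) - 6) - 1*47440 = -2*(15 - 6) - 47440 = -2*9 - 47440 = -18 - 47440 = -47458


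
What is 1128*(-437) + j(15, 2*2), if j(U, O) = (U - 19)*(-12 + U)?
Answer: -492948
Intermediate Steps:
j(U, O) = (-19 + U)*(-12 + U)
1128*(-437) + j(15, 2*2) = 1128*(-437) + (228 + 15² - 31*15) = -492936 + (228 + 225 - 465) = -492936 - 12 = -492948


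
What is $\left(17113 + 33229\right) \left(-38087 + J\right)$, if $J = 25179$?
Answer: $-649814536$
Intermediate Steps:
$\left(17113 + 33229\right) \left(-38087 + J\right) = \left(17113 + 33229\right) \left(-38087 + 25179\right) = 50342 \left(-12908\right) = -649814536$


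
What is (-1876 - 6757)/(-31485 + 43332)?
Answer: -8633/11847 ≈ -0.72871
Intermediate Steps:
(-1876 - 6757)/(-31485 + 43332) = -8633/11847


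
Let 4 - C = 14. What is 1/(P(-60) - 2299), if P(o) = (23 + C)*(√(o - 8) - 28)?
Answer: -2663/7103061 - 26*I*√17/7103061 ≈ -0.00037491 - 1.5092e-5*I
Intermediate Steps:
C = -10 (C = 4 - 1*14 = 4 - 14 = -10)
P(o) = -364 + 13*√(-8 + o) (P(o) = (23 - 10)*(√(o - 8) - 28) = 13*(√(-8 + o) - 28) = 13*(-28 + √(-8 + o)) = -364 + 13*√(-8 + o))
1/(P(-60) - 2299) = 1/((-364 + 13*√(-8 - 60)) - 2299) = 1/((-364 + 13*√(-68)) - 2299) = 1/((-364 + 13*(2*I*√17)) - 2299) = 1/((-364 + 26*I*√17) - 2299) = 1/(-2663 + 26*I*√17)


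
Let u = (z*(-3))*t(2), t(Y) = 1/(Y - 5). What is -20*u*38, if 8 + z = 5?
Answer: 2280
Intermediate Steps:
t(Y) = 1/(-5 + Y)
z = -3 (z = -8 + 5 = -3)
u = -3 (u = (-3*(-3))/(-5 + 2) = 9/(-3) = 9*(-1/3) = -3)
-20*u*38 = -20*(-3)*38 = 60*38 = 2280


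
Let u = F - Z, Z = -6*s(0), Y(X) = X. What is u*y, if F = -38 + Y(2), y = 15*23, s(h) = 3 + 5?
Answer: 4140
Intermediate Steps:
s(h) = 8
y = 345
F = -36 (F = -38 + 2 = -36)
Z = -48 (Z = -6*8 = -48)
u = 12 (u = -36 - 1*(-48) = -36 + 48 = 12)
u*y = 12*345 = 4140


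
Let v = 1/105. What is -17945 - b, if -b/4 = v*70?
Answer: -53827/3 ≈ -17942.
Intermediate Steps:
v = 1/105 ≈ 0.0095238
b = -8/3 (b = -4*70/105 = -4*⅔ = -8/3 ≈ -2.6667)
-17945 - b = -17945 - 1*(-8/3) = -17945 + 8/3 = -53827/3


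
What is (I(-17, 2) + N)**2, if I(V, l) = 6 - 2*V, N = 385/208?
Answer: 75777025/43264 ≈ 1751.5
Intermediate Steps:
N = 385/208 (N = 385*(1/208) = 385/208 ≈ 1.8510)
I(V, l) = 6 - 2*V
(I(-17, 2) + N)**2 = ((6 - 2*(-17)) + 385/208)**2 = ((6 + 34) + 385/208)**2 = (40 + 385/208)**2 = (8705/208)**2 = 75777025/43264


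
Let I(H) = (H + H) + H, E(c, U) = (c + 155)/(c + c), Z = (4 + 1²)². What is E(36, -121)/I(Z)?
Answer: 191/5400 ≈ 0.035370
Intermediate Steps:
Z = 25 (Z = (4 + 1)² = 5² = 25)
E(c, U) = (155 + c)/(2*c) (E(c, U) = (155 + c)/((2*c)) = (155 + c)*(1/(2*c)) = (155 + c)/(2*c))
I(H) = 3*H (I(H) = 2*H + H = 3*H)
E(36, -121)/I(Z) = ((½)*(155 + 36)/36)/((3*25)) = ((½)*(1/36)*191)/75 = (191/72)*(1/75) = 191/5400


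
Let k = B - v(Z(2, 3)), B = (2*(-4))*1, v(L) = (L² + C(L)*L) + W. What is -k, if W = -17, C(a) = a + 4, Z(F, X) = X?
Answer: 21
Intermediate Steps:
C(a) = 4 + a
v(L) = -17 + L² + L*(4 + L) (v(L) = (L² + (4 + L)*L) - 17 = (L² + L*(4 + L)) - 17 = -17 + L² + L*(4 + L))
B = -8 (B = -8*1 = -8)
k = -21 (k = -8 - (-17 + 3² + 3*(4 + 3)) = -8 - (-17 + 9 + 3*7) = -8 - (-17 + 9 + 21) = -8 - 1*13 = -8 - 13 = -21)
-k = -1*(-21) = 21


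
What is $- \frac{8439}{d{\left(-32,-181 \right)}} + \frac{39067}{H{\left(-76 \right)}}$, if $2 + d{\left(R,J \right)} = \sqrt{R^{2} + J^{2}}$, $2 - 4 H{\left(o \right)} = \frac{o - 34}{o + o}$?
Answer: $\frac{401193950242}{3276757} - \frac{8439 \sqrt{33785}}{33781} \approx 1.2239 \cdot 10^{5}$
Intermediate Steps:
$H{\left(o \right)} = \frac{1}{2} - \frac{-34 + o}{8 o}$ ($H{\left(o \right)} = \frac{1}{2} - \frac{\left(o - 34\right) \frac{1}{o + o}}{4} = \frac{1}{2} - \frac{\left(-34 + o\right) \frac{1}{2 o}}{4} = \frac{1}{2} - \frac{\frac{1}{2} \frac{1}{o} \left(-34 + o\right)}{4} = \frac{1}{2} - \frac{-34 + o}{8 o}$)
$d{\left(R,J \right)} = -2 + \sqrt{J^{2} + R^{2}}$ ($d{\left(R,J \right)} = -2 + \sqrt{R^{2} + J^{2}} = -2 + \sqrt{J^{2} + R^{2}}$)
$- \frac{8439}{d{\left(-32,-181 \right)}} + \frac{39067}{H{\left(-76 \right)}} = - \frac{8439}{-2 + \sqrt{\left(-181\right)^{2} + \left(-32\right)^{2}}} + \frac{39067}{\frac{1}{8} \frac{1}{-76} \left(34 + 3 \left(-76\right)\right)} = - \frac{8439}{-2 + \sqrt{32761 + 1024}} + \frac{39067}{\frac{1}{8} \left(- \frac{1}{76}\right) \left(34 - 228\right)} = - \frac{8439}{-2 + \sqrt{33785}} + \frac{39067}{\frac{1}{8} \left(- \frac{1}{76}\right) \left(-194\right)} = - \frac{8439}{-2 + \sqrt{33785}} + \frac{39067}{\frac{97}{304}} = - \frac{8439}{-2 + \sqrt{33785}} + 39067 \cdot \frac{304}{97} = - \frac{8439}{-2 + \sqrt{33785}} + \frac{11876368}{97} = \frac{11876368}{97} - \frac{8439}{-2 + \sqrt{33785}}$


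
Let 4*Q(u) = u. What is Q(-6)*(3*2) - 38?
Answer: -47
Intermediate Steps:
Q(u) = u/4
Q(-6)*(3*2) - 38 = ((¼)*(-6))*(3*2) - 38 = -3/2*6 - 38 = -9 - 38 = -47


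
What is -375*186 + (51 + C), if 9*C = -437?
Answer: -627728/9 ≈ -69748.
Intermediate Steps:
C = -437/9 (C = (1/9)*(-437) = -437/9 ≈ -48.556)
-375*186 + (51 + C) = -375*186 + (51 - 437/9) = -69750 + 22/9 = -627728/9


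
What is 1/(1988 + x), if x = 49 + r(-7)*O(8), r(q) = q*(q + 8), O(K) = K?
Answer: 1/1981 ≈ 0.00050480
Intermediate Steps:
r(q) = q*(8 + q)
x = -7 (x = 49 - 7*(8 - 7)*8 = 49 - 7*1*8 = 49 - 7*8 = 49 - 56 = -7)
1/(1988 + x) = 1/(1988 - 7) = 1/1981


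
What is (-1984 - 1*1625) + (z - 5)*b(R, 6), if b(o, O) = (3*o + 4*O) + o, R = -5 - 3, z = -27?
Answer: -3353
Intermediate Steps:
R = -8
b(o, O) = 4*O + 4*o
(-1984 - 1*1625) + (z - 5)*b(R, 6) = (-1984 - 1*1625) + (-27 - 5)*(4*6 + 4*(-8)) = (-1984 - 1625) - 32*(24 - 32) = -3609 - 32*(-8) = -3609 + 256 = -3353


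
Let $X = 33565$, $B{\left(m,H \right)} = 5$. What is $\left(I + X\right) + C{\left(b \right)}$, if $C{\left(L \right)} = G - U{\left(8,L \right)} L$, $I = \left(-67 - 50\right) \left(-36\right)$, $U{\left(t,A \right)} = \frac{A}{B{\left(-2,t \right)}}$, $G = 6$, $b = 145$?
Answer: $33578$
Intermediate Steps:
$U{\left(t,A \right)} = \frac{A}{5}$
$I = 4212$ ($I = \left(-117\right) \left(-36\right) = 4212$)
$C{\left(L \right)} = 6 - \frac{L^{2}}{5}$ ($C{\left(L \right)} = 6 - \frac{L}{5} L = 6 - \frac{L^{2}}{5}$)
$\left(I + X\right) + C{\left(b \right)} = \left(4212 + 33565\right) + \left(6 - \frac{145^{2}}{5}\right) = 37777 + \left(6 - 4205\right) = 37777 - 4199 = 33578$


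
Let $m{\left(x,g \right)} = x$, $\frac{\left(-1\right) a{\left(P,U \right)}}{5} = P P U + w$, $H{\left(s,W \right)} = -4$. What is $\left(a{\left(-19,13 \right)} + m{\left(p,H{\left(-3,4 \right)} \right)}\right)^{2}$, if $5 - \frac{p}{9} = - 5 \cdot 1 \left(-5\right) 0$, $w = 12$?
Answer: $551310400$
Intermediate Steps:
$a{\left(P,U \right)} = -60 - 5 U P^{2}$ ($a{\left(P,U \right)} = - 5 \left(P P U + 12\right) = - 5 \left(P^{2} U + 12\right) = - 5 \left(U P^{2} + 12\right) = - 5 \left(12 + U P^{2}\right) = -60 - 5 U P^{2}$)
$p = 45$ ($p = 45 - 9 - 5 \cdot 1 \left(-5\right) 0 = 45 - 9 \left(-5\right) \left(-5\right) 0 = 45 - 9 \cdot 25 \cdot 0 = 45 - 0 = 45 + 0 = 45$)
$\left(a{\left(-19,13 \right)} + m{\left(p,H{\left(-3,4 \right)} \right)}\right)^{2} = \left(\left(-60 - 65 \left(-19\right)^{2}\right) + 45\right)^{2} = \left(\left(-60 - 65 \cdot 361\right) + 45\right)^{2} = \left(\left(-60 - 23465\right) + 45\right)^{2} = \left(-23525 + 45\right)^{2} = \left(-23480\right)^{2} = 551310400$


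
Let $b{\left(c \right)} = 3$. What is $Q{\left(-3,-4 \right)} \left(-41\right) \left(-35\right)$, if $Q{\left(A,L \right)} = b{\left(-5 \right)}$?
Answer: $4305$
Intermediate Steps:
$Q{\left(A,L \right)} = 3$
$Q{\left(-3,-4 \right)} \left(-41\right) \left(-35\right) = 3 \left(-41\right) \left(-35\right) = \left(-123\right) \left(-35\right) = 4305$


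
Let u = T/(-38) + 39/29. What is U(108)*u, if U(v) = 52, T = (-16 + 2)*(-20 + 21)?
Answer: 49088/551 ≈ 89.089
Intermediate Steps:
T = -14 (T = -14*1 = -14)
u = 944/551 (u = -14/(-38) + 39/29 = -14*(-1/38) + 39*(1/29) = 7/19 + 39/29 = 944/551 ≈ 1.7132)
U(108)*u = 52*(944/551) = 49088/551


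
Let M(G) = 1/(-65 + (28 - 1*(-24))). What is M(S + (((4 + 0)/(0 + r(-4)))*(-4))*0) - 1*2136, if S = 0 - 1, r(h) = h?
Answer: -27769/13 ≈ -2136.1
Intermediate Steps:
S = -1
M(G) = -1/13 (M(G) = 1/(-65 + (28 + 24)) = 1/(-65 + 52) = 1/(-13) = -1/13)
M(S + (((4 + 0)/(0 + r(-4)))*(-4))*0) - 1*2136 = -1/13 - 1*2136 = -1/13 - 2136 = -27769/13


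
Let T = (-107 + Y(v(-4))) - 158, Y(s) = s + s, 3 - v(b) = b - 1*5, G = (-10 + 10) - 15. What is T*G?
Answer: 3615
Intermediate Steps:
G = -15 (G = 0 - 15 = -15)
v(b) = 8 - b (v(b) = 3 - (b - 1*5) = 3 - (b - 5) = 3 - (-5 + b) = 3 + (5 - b) = 8 - b)
Y(s) = 2*s
T = -241 (T = (-107 + 2*(8 - 1*(-4))) - 158 = (-107 + 2*(8 + 4)) - 158 = (-107 + 2*12) - 158 = (-107 + 24) - 158 = -83 - 158 = -241)
T*G = -241*(-15) = 3615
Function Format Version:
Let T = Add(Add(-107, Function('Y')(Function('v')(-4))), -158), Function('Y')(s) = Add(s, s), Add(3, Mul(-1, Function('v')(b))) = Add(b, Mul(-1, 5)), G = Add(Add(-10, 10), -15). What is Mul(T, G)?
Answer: 3615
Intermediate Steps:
G = -15 (G = Add(0, -15) = -15)
Function('v')(b) = Add(8, Mul(-1, b)) (Function('v')(b) = Add(3, Mul(-1, Add(b, Mul(-1, 5)))) = Add(3, Mul(-1, Add(b, -5))) = Add(3, Mul(-1, Add(-5, b))) = Add(3, Add(5, Mul(-1, b))) = Add(8, Mul(-1, b)))
Function('Y')(s) = Mul(2, s)
T = -241 (T = Add(Add(-107, Mul(2, Add(8, Mul(-1, -4)))), -158) = Add(Add(-107, Mul(2, Add(8, 4))), -158) = Add(Add(-107, Mul(2, 12)), -158) = Add(Add(-107, 24), -158) = Add(-83, -158) = -241)
Mul(T, G) = Mul(-241, -15) = 3615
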